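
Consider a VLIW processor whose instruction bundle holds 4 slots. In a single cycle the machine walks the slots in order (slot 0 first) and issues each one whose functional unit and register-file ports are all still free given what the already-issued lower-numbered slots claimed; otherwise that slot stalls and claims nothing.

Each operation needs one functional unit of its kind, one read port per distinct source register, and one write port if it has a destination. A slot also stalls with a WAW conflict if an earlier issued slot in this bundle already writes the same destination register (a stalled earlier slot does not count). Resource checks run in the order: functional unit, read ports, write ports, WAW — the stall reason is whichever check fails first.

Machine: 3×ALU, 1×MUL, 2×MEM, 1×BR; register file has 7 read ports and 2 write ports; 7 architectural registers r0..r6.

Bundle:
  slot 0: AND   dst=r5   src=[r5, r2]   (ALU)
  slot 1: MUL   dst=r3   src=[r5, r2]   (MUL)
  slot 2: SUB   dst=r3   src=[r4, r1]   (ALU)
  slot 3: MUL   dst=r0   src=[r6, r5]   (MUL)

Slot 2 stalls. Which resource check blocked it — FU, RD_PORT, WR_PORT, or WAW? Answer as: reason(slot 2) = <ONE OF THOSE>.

reason(slot 2) = WR_PORT

(0) want 1×ALU +2rd +1wr — yes → AL2|MU1|ME2|BR1|rd5|wr1
(1) want 1×MUL +2rd +1wr — yes → AL2|MU0|ME2|BR1|rd3|wr0
(2) want 1×ALU +2rd +1wr — WR_PORT → AL2|MU0|ME2|BR1|rd3|wr0
(3) want 1×MUL +2rd +1wr — FU → AL2|MU0|ME2|BR1|rd3|wr0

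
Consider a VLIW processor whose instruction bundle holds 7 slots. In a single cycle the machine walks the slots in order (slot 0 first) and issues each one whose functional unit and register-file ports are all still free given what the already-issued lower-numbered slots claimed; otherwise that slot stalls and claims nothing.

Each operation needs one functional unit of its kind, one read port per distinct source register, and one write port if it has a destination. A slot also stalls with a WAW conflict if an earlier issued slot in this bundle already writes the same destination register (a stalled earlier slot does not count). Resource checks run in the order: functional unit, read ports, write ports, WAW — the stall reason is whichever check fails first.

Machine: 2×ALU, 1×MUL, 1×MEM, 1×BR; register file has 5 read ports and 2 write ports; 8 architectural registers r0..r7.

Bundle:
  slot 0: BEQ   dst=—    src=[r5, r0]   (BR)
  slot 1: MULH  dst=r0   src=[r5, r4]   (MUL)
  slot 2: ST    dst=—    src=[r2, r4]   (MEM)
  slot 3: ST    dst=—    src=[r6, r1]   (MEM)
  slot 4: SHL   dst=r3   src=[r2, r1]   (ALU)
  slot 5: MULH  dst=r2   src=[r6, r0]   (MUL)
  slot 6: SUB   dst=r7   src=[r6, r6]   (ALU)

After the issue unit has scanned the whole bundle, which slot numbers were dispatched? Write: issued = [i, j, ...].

issued = [0, 1, 6]

slot 0 (BR): ISSUE — free A2,Mu1,Ld1,B0 rp3 wp2
slot 1 (MUL): ISSUE — free A2,Mu0,Ld1,B0 rp1 wp1
slot 2 (MEM): stall RD_PORT — free A2,Mu0,Ld1,B0 rp1 wp1
slot 3 (MEM): stall RD_PORT — free A2,Mu0,Ld1,B0 rp1 wp1
slot 4 (ALU): stall RD_PORT — free A2,Mu0,Ld1,B0 rp1 wp1
slot 5 (MUL): stall FU — free A2,Mu0,Ld1,B0 rp1 wp1
slot 6 (ALU): ISSUE — free A1,Mu0,Ld1,B0 rp0 wp0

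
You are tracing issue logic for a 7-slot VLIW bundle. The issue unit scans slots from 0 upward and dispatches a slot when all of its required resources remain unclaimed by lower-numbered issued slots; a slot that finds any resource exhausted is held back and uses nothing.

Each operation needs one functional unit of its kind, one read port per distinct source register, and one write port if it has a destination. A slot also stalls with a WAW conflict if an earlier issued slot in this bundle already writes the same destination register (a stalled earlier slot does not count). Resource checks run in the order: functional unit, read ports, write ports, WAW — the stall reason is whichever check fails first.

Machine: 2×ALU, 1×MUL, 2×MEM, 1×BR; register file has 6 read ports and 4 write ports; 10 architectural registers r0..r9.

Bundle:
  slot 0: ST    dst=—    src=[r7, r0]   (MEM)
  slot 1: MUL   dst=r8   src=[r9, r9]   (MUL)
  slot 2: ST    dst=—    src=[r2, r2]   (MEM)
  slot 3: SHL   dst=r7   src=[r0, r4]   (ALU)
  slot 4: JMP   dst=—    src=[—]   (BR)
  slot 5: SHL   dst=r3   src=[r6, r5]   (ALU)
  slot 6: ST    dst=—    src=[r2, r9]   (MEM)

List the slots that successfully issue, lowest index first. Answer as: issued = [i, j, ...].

issued = [0, 1, 2, 3, 4]

  0. MEM ⇒ go  {2A/1Mu/1Ld/1B | 4r 4w}
  1. MUL→r8 ⇒ go  {2A/0Mu/1Ld/1B | 3r 3w}
  2. MEM ⇒ go  {2A/0Mu/0Ld/1B | 2r 3w}
  3. ALU→r7 ⇒ go  {1A/0Mu/0Ld/1B | 0r 2w}
  4. BR ⇒ go  {1A/0Mu/0Ld/0B | 0r 2w}
  5. ALU→r3 ⇒ no(RD_PORT)  {1A/0Mu/0Ld/0B | 0r 2w}
  6. MEM ⇒ no(FU)  {1A/0Mu/0Ld/0B | 0r 2w}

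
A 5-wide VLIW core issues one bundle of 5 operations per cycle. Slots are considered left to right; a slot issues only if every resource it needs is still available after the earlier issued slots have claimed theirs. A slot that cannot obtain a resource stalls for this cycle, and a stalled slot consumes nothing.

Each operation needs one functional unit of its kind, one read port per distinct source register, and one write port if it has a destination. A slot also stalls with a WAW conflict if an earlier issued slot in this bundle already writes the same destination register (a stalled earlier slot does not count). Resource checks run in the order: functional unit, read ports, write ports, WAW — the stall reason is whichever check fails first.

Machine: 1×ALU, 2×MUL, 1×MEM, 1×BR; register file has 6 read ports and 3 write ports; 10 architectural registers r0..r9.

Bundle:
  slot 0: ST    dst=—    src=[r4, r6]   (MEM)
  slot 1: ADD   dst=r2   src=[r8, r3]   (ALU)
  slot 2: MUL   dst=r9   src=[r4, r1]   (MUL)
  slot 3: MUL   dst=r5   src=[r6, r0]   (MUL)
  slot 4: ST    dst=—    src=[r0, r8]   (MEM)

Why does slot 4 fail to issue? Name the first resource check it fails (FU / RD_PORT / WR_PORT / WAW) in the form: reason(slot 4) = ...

reason(slot 4) = FU

  0. MEM ⇒ go  {1A/2Mu/0Ld/1B | 4r 3w}
  1. ALU→r2 ⇒ go  {0A/2Mu/0Ld/1B | 2r 2w}
  2. MUL→r9 ⇒ go  {0A/1Mu/0Ld/1B | 0r 1w}
  3. MUL→r5 ⇒ no(RD_PORT)  {0A/1Mu/0Ld/1B | 0r 1w}
  4. MEM ⇒ no(FU)  {0A/1Mu/0Ld/1B | 0r 1w}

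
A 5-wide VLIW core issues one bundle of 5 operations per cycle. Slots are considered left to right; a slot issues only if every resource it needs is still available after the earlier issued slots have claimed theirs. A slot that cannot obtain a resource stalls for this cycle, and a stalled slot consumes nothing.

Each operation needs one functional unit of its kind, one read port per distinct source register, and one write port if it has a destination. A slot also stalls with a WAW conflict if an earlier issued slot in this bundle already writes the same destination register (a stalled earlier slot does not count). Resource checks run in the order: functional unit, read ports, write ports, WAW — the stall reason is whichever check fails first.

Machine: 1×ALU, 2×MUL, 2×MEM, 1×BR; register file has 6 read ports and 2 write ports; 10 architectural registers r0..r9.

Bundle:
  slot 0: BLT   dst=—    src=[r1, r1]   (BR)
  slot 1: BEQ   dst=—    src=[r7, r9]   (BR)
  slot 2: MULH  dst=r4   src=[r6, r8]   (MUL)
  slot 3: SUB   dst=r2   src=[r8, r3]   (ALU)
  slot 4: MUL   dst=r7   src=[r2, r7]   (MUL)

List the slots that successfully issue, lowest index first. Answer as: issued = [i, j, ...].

slot 0 (BR): ISSUE — free A1,Mu2,Ld2,B0 rp5 wp2
slot 1 (BR): stall FU — free A1,Mu2,Ld2,B0 rp5 wp2
slot 2 (MUL): ISSUE — free A1,Mu1,Ld2,B0 rp3 wp1
slot 3 (ALU): ISSUE — free A0,Mu1,Ld2,B0 rp1 wp0
slot 4 (MUL): stall RD_PORT — free A0,Mu1,Ld2,B0 rp1 wp0

issued = [0, 2, 3]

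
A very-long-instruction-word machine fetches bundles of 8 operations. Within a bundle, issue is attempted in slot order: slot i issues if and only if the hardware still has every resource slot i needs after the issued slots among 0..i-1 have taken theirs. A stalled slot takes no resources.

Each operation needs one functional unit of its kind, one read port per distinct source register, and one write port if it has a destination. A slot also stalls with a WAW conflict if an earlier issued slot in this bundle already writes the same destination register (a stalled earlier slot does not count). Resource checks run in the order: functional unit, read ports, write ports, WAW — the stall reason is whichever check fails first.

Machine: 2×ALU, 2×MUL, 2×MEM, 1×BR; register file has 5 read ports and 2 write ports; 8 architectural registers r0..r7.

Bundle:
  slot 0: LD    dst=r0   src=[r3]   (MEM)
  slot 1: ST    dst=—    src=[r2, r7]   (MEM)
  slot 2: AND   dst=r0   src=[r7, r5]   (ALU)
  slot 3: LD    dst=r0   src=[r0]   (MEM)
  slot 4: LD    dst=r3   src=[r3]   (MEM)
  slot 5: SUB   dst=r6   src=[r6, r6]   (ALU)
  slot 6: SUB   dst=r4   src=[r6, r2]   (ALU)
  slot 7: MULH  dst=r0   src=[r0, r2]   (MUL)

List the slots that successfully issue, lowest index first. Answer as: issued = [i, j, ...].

issued = [0, 1, 5]

#0 MEM src=r3 dispatched  <A:2 Mu:2 Ld:1 B:1 rd:4 wr:1>
#1 MEM src=r2,r7 dispatched  <A:2 Mu:2 Ld:0 B:1 rd:2 wr:1>
#2 ALU src=r7,r5 held:WAW  <A:2 Mu:2 Ld:0 B:1 rd:2 wr:1>
#3 MEM src=r0 held:FU  <A:2 Mu:2 Ld:0 B:1 rd:2 wr:1>
#4 MEM src=r3 held:FU  <A:2 Mu:2 Ld:0 B:1 rd:2 wr:1>
#5 ALU src=r6,r6 dispatched  <A:1 Mu:2 Ld:0 B:1 rd:1 wr:0>
#6 ALU src=r6,r2 held:RD_PORT  <A:1 Mu:2 Ld:0 B:1 rd:1 wr:0>
#7 MUL src=r0,r2 held:RD_PORT  <A:1 Mu:2 Ld:0 B:1 rd:1 wr:0>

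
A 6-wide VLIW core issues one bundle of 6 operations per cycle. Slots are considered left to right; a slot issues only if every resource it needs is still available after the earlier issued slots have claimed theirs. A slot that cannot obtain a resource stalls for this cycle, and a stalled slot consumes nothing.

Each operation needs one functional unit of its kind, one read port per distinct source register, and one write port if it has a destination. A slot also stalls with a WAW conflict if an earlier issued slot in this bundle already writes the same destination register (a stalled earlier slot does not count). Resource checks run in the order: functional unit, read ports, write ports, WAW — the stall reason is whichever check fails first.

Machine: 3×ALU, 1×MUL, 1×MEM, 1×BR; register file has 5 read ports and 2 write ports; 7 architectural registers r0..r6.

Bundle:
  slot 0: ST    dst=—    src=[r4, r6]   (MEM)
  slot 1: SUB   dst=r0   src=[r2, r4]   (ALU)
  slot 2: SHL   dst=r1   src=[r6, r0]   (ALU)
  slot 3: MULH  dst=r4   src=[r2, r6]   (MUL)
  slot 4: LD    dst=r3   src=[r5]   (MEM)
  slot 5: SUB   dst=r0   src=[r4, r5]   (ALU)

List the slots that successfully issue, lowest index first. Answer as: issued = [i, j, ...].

issued = [0, 1]

#0 MEM src=r4,r6 dispatched  <A:3 Mu:1 Ld:0 B:1 rd:3 wr:2>
#1 ALU src=r2,r4 dispatched  <A:2 Mu:1 Ld:0 B:1 rd:1 wr:1>
#2 ALU src=r6,r0 held:RD_PORT  <A:2 Mu:1 Ld:0 B:1 rd:1 wr:1>
#3 MUL src=r2,r6 held:RD_PORT  <A:2 Mu:1 Ld:0 B:1 rd:1 wr:1>
#4 MEM src=r5 held:FU  <A:2 Mu:1 Ld:0 B:1 rd:1 wr:1>
#5 ALU src=r4,r5 held:RD_PORT  <A:2 Mu:1 Ld:0 B:1 rd:1 wr:1>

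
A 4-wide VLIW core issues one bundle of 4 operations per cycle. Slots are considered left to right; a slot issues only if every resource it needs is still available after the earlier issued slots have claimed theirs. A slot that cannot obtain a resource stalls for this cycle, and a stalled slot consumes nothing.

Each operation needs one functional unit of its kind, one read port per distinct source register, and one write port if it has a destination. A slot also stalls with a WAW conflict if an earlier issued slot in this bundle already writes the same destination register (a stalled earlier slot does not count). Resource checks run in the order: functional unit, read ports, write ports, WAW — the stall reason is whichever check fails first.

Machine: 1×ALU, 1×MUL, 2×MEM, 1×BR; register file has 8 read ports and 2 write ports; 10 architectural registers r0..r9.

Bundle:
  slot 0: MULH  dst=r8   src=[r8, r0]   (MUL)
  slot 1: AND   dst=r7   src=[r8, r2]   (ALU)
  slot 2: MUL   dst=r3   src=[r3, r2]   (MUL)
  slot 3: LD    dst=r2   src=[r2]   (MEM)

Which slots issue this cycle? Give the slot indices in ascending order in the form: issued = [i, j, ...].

(0) want 1×MUL +2rd +1wr — yes → AL1|MU0|ME2|BR1|rd6|wr1
(1) want 1×ALU +2rd +1wr — yes → AL0|MU0|ME2|BR1|rd4|wr0
(2) want 1×MUL +2rd +1wr — FU → AL0|MU0|ME2|BR1|rd4|wr0
(3) want 1×MEM +1rd +1wr — WR_PORT → AL0|MU0|ME2|BR1|rd4|wr0

issued = [0, 1]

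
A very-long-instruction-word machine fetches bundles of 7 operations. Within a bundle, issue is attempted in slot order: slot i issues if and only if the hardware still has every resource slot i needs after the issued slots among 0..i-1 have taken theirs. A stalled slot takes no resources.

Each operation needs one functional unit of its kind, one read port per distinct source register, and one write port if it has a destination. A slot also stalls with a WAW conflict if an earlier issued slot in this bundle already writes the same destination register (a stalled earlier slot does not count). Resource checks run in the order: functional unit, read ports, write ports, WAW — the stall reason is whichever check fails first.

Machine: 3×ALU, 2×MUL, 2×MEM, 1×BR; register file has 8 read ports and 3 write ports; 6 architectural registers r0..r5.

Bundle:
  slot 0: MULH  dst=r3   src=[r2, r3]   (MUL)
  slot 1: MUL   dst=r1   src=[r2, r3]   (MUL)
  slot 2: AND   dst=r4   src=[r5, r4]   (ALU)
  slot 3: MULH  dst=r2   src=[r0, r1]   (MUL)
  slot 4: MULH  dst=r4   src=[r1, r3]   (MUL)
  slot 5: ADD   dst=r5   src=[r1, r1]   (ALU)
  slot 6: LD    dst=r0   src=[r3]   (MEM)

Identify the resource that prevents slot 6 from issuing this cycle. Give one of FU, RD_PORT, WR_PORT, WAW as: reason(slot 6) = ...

[0] MUL needs rd=2 wr=1: ok; after: ALU=3 MUL=1 MEM=2 BR=1, R=6, W=2
[1] MUL needs rd=2 wr=1: ok; after: ALU=3 MUL=0 MEM=2 BR=1, R=4, W=1
[2] ALU needs rd=2 wr=1: ok; after: ALU=2 MUL=0 MEM=2 BR=1, R=2, W=0
[3] MUL needs rd=2 wr=1: FU; after: ALU=2 MUL=0 MEM=2 BR=1, R=2, W=0
[4] MUL needs rd=2 wr=1: FU; after: ALU=2 MUL=0 MEM=2 BR=1, R=2, W=0
[5] ALU needs rd=1 wr=1: WR_PORT; after: ALU=2 MUL=0 MEM=2 BR=1, R=2, W=0
[6] MEM needs rd=1 wr=1: WR_PORT; after: ALU=2 MUL=0 MEM=2 BR=1, R=2, W=0

reason(slot 6) = WR_PORT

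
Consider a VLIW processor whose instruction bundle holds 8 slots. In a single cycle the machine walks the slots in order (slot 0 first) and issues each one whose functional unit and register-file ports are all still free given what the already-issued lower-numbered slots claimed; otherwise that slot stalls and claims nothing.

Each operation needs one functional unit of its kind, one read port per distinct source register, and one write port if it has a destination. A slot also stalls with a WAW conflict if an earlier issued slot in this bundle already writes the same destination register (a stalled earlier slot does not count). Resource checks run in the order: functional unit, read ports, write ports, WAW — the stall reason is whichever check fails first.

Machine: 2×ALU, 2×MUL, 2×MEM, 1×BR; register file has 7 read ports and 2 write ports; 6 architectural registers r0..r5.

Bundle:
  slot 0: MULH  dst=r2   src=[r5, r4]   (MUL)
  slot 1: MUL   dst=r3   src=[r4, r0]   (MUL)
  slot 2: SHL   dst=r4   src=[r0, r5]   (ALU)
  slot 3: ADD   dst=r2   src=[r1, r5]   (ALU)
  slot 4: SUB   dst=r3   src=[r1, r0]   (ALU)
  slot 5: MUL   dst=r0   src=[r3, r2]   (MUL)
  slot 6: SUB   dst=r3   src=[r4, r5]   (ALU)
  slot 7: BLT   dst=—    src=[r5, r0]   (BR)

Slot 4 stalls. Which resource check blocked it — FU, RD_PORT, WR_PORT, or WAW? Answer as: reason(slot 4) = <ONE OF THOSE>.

reason(slot 4) = WR_PORT

[0] MUL needs rd=2 wr=1: ok; after: ALU=2 MUL=1 MEM=2 BR=1, R=5, W=1
[1] MUL needs rd=2 wr=1: ok; after: ALU=2 MUL=0 MEM=2 BR=1, R=3, W=0
[2] ALU needs rd=2 wr=1: WR_PORT; after: ALU=2 MUL=0 MEM=2 BR=1, R=3, W=0
[3] ALU needs rd=2 wr=1: WR_PORT; after: ALU=2 MUL=0 MEM=2 BR=1, R=3, W=0
[4] ALU needs rd=2 wr=1: WR_PORT; after: ALU=2 MUL=0 MEM=2 BR=1, R=3, W=0
[5] MUL needs rd=2 wr=1: FU; after: ALU=2 MUL=0 MEM=2 BR=1, R=3, W=0
[6] ALU needs rd=2 wr=1: WR_PORT; after: ALU=2 MUL=0 MEM=2 BR=1, R=3, W=0
[7] BR needs rd=2 wr=0: ok; after: ALU=2 MUL=0 MEM=2 BR=0, R=1, W=0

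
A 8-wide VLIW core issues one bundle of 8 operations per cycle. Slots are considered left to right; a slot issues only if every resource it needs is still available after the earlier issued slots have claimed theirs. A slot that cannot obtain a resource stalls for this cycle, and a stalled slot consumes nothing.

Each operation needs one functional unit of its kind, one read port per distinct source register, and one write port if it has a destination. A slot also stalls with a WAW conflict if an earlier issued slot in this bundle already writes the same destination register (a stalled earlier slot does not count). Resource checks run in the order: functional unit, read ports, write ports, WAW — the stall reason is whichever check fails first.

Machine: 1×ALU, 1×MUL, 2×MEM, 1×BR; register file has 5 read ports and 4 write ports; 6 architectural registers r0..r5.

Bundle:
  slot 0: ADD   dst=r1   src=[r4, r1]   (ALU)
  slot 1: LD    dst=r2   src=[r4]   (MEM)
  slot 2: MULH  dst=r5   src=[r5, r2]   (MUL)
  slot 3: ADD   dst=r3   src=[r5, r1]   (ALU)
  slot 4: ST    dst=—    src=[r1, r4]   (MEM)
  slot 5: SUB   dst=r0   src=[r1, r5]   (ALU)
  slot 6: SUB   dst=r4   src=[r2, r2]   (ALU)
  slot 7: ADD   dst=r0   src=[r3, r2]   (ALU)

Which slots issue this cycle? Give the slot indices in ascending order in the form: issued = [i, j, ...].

issued = [0, 1, 2]

#0 ALU src=r4,r1 dispatched  <A:0 Mu:1 Ld:2 B:1 rd:3 wr:3>
#1 MEM src=r4 dispatched  <A:0 Mu:1 Ld:1 B:1 rd:2 wr:2>
#2 MUL src=r5,r2 dispatched  <A:0 Mu:0 Ld:1 B:1 rd:0 wr:1>
#3 ALU src=r5,r1 held:FU  <A:0 Mu:0 Ld:1 B:1 rd:0 wr:1>
#4 MEM src=r1,r4 held:RD_PORT  <A:0 Mu:0 Ld:1 B:1 rd:0 wr:1>
#5 ALU src=r1,r5 held:FU  <A:0 Mu:0 Ld:1 B:1 rd:0 wr:1>
#6 ALU src=r2,r2 held:FU  <A:0 Mu:0 Ld:1 B:1 rd:0 wr:1>
#7 ALU src=r3,r2 held:FU  <A:0 Mu:0 Ld:1 B:1 rd:0 wr:1>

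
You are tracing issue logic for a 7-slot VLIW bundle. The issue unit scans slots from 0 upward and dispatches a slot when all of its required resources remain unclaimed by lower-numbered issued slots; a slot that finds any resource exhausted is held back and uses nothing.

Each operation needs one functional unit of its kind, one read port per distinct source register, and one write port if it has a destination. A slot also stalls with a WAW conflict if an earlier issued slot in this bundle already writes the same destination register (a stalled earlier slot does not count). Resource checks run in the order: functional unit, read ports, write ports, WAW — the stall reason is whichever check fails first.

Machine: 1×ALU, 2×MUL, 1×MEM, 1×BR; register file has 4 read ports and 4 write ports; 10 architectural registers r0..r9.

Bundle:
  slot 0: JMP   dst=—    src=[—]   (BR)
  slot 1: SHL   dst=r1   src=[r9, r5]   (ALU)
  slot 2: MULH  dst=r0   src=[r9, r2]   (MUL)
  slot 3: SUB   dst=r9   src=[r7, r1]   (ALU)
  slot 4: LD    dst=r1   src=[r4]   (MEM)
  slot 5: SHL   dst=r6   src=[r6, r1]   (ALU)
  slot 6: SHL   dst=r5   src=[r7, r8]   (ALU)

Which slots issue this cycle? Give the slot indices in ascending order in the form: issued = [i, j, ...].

issued = [0, 1, 2]

[0] BR needs rd=0 wr=0: ok; after: ALU=1 MUL=2 MEM=1 BR=0, R=4, W=4
[1] ALU needs rd=2 wr=1: ok; after: ALU=0 MUL=2 MEM=1 BR=0, R=2, W=3
[2] MUL needs rd=2 wr=1: ok; after: ALU=0 MUL=1 MEM=1 BR=0, R=0, W=2
[3] ALU needs rd=2 wr=1: FU; after: ALU=0 MUL=1 MEM=1 BR=0, R=0, W=2
[4] MEM needs rd=1 wr=1: RD_PORT; after: ALU=0 MUL=1 MEM=1 BR=0, R=0, W=2
[5] ALU needs rd=2 wr=1: FU; after: ALU=0 MUL=1 MEM=1 BR=0, R=0, W=2
[6] ALU needs rd=2 wr=1: FU; after: ALU=0 MUL=1 MEM=1 BR=0, R=0, W=2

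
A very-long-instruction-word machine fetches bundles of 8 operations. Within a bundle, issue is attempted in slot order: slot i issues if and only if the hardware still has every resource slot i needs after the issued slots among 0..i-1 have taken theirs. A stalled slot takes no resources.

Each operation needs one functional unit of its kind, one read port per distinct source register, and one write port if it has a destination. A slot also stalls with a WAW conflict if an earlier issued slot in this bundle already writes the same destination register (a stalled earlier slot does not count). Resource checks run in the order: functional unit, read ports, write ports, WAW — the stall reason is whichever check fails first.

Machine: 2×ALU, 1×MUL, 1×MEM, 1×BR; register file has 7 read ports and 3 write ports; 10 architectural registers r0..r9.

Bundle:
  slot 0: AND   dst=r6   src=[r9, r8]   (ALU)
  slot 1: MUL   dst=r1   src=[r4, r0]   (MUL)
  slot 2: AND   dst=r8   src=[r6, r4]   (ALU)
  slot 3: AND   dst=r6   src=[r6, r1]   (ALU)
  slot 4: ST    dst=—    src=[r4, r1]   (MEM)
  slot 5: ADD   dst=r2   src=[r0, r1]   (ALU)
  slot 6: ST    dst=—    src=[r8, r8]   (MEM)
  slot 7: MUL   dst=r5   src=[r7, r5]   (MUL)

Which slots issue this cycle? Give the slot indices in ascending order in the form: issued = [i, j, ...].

issued = [0, 1, 2, 6]

  0. ALU→r6 ⇒ go  {1A/1Mu/1Ld/1B | 5r 2w}
  1. MUL→r1 ⇒ go  {1A/0Mu/1Ld/1B | 3r 1w}
  2. ALU→r8 ⇒ go  {0A/0Mu/1Ld/1B | 1r 0w}
  3. ALU→r6 ⇒ no(FU)  {0A/0Mu/1Ld/1B | 1r 0w}
  4. MEM ⇒ no(RD_PORT)  {0A/0Mu/1Ld/1B | 1r 0w}
  5. ALU→r2 ⇒ no(FU)  {0A/0Mu/1Ld/1B | 1r 0w}
  6. MEM ⇒ go  {0A/0Mu/0Ld/1B | 0r 0w}
  7. MUL→r5 ⇒ no(FU)  {0A/0Mu/0Ld/1B | 0r 0w}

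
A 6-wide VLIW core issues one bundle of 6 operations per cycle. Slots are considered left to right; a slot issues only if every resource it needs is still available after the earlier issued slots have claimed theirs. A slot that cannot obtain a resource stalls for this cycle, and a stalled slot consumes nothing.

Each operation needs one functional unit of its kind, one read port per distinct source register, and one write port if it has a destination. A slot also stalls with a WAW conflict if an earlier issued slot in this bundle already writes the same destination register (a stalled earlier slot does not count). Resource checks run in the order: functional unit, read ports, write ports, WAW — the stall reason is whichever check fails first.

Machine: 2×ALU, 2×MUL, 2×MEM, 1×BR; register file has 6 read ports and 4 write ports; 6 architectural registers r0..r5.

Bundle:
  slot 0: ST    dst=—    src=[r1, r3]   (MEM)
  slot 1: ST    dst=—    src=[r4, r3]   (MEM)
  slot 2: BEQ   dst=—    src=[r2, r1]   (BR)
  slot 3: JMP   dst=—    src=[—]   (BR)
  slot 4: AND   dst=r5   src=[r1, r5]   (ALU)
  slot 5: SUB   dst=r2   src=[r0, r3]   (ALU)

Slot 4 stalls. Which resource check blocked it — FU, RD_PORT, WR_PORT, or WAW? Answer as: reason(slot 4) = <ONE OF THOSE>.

  0. MEM ⇒ go  {2A/2Mu/1Ld/1B | 4r 4w}
  1. MEM ⇒ go  {2A/2Mu/0Ld/1B | 2r 4w}
  2. BR ⇒ go  {2A/2Mu/0Ld/0B | 0r 4w}
  3. BR ⇒ no(FU)  {2A/2Mu/0Ld/0B | 0r 4w}
  4. ALU→r5 ⇒ no(RD_PORT)  {2A/2Mu/0Ld/0B | 0r 4w}
  5. ALU→r2 ⇒ no(RD_PORT)  {2A/2Mu/0Ld/0B | 0r 4w}

reason(slot 4) = RD_PORT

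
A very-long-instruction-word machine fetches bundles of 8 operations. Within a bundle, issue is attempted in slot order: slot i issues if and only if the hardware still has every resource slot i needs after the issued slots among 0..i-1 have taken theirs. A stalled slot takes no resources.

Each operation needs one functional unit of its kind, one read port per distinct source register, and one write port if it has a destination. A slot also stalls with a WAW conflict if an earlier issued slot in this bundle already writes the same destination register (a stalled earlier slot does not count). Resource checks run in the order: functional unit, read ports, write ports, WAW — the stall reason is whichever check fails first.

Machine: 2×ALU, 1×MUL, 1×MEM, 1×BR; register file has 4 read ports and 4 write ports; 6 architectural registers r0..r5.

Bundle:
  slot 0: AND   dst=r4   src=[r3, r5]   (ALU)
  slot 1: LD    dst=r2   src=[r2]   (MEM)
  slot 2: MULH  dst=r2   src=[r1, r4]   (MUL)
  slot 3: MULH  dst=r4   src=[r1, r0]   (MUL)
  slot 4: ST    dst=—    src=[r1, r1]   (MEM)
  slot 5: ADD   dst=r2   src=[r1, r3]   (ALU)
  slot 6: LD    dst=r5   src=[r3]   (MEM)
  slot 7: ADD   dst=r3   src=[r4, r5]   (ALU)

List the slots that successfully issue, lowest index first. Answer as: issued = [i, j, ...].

issued = [0, 1]

[0] ALU needs rd=2 wr=1: ok; after: ALU=1 MUL=1 MEM=1 BR=1, R=2, W=3
[1] MEM needs rd=1 wr=1: ok; after: ALU=1 MUL=1 MEM=0 BR=1, R=1, W=2
[2] MUL needs rd=2 wr=1: RD_PORT; after: ALU=1 MUL=1 MEM=0 BR=1, R=1, W=2
[3] MUL needs rd=2 wr=1: RD_PORT; after: ALU=1 MUL=1 MEM=0 BR=1, R=1, W=2
[4] MEM needs rd=1 wr=0: FU; after: ALU=1 MUL=1 MEM=0 BR=1, R=1, W=2
[5] ALU needs rd=2 wr=1: RD_PORT; after: ALU=1 MUL=1 MEM=0 BR=1, R=1, W=2
[6] MEM needs rd=1 wr=1: FU; after: ALU=1 MUL=1 MEM=0 BR=1, R=1, W=2
[7] ALU needs rd=2 wr=1: RD_PORT; after: ALU=1 MUL=1 MEM=0 BR=1, R=1, W=2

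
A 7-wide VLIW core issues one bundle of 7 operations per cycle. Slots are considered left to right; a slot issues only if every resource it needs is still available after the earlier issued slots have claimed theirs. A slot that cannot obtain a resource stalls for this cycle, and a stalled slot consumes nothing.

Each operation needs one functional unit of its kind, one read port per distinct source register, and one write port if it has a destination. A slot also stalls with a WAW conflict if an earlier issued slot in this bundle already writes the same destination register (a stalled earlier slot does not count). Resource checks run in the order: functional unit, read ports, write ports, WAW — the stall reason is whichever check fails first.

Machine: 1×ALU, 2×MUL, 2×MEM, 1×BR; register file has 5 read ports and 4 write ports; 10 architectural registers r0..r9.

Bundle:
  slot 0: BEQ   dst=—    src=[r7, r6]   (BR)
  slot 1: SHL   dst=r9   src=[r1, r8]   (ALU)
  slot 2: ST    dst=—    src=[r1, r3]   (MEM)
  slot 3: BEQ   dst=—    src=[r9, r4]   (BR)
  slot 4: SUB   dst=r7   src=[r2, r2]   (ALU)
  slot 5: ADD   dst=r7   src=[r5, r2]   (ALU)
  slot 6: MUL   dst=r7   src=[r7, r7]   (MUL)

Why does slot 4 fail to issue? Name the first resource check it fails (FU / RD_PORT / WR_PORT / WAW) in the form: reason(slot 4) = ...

reason(slot 4) = FU

(0) want 1×BR +2rd +0wr — yes → AL1|MU2|ME2|BR0|rd3|wr4
(1) want 1×ALU +2rd +1wr — yes → AL0|MU2|ME2|BR0|rd1|wr3
(2) want 1×MEM +2rd +0wr — RD_PORT → AL0|MU2|ME2|BR0|rd1|wr3
(3) want 1×BR +2rd +0wr — FU → AL0|MU2|ME2|BR0|rd1|wr3
(4) want 1×ALU +1rd +1wr — FU → AL0|MU2|ME2|BR0|rd1|wr3
(5) want 1×ALU +2rd +1wr — FU → AL0|MU2|ME2|BR0|rd1|wr3
(6) want 1×MUL +1rd +1wr — yes → AL0|MU1|ME2|BR0|rd0|wr2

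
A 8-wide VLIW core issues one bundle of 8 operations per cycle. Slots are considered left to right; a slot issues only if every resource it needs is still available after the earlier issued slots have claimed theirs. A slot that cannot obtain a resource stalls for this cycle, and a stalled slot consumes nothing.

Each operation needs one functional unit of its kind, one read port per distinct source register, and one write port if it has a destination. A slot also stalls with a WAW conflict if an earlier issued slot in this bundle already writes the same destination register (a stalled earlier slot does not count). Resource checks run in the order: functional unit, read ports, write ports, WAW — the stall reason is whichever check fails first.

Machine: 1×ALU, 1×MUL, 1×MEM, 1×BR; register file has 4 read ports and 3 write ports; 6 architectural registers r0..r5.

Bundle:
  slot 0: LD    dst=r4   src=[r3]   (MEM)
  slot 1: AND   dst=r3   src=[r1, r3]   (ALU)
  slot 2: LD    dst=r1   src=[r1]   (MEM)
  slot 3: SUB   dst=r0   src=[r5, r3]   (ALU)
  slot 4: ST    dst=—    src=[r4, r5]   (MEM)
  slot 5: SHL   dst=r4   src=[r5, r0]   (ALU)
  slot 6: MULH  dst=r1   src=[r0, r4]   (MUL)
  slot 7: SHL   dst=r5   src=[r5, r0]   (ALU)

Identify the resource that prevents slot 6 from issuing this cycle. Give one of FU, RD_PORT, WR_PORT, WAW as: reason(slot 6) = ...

  0. MEM→r4 ⇒ go  {1A/1Mu/0Ld/1B | 3r 2w}
  1. ALU→r3 ⇒ go  {0A/1Mu/0Ld/1B | 1r 1w}
  2. MEM→r1 ⇒ no(FU)  {0A/1Mu/0Ld/1B | 1r 1w}
  3. ALU→r0 ⇒ no(FU)  {0A/1Mu/0Ld/1B | 1r 1w}
  4. MEM ⇒ no(FU)  {0A/1Mu/0Ld/1B | 1r 1w}
  5. ALU→r4 ⇒ no(FU)  {0A/1Mu/0Ld/1B | 1r 1w}
  6. MUL→r1 ⇒ no(RD_PORT)  {0A/1Mu/0Ld/1B | 1r 1w}
  7. ALU→r5 ⇒ no(FU)  {0A/1Mu/0Ld/1B | 1r 1w}

reason(slot 6) = RD_PORT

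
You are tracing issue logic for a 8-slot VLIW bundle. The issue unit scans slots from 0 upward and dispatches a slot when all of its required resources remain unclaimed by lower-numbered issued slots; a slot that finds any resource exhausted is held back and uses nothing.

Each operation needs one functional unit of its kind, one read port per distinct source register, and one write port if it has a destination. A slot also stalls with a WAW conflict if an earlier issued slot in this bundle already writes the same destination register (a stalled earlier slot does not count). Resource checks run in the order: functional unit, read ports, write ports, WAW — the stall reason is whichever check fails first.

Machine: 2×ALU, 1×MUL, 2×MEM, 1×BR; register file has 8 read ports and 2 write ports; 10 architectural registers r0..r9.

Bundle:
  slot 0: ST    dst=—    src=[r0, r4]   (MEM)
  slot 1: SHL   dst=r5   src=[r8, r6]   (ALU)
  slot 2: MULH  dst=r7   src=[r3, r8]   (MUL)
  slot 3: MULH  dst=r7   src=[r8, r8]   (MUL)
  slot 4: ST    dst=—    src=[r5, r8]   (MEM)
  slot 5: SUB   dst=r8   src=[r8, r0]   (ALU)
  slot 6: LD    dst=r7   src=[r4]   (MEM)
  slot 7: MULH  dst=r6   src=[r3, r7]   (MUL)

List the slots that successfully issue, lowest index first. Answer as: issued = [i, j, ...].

issued = [0, 1, 2, 4]

[0] MEM needs rd=2 wr=0: ok; after: ALU=2 MUL=1 MEM=1 BR=1, R=6, W=2
[1] ALU needs rd=2 wr=1: ok; after: ALU=1 MUL=1 MEM=1 BR=1, R=4, W=1
[2] MUL needs rd=2 wr=1: ok; after: ALU=1 MUL=0 MEM=1 BR=1, R=2, W=0
[3] MUL needs rd=1 wr=1: FU; after: ALU=1 MUL=0 MEM=1 BR=1, R=2, W=0
[4] MEM needs rd=2 wr=0: ok; after: ALU=1 MUL=0 MEM=0 BR=1, R=0, W=0
[5] ALU needs rd=2 wr=1: RD_PORT; after: ALU=1 MUL=0 MEM=0 BR=1, R=0, W=0
[6] MEM needs rd=1 wr=1: FU; after: ALU=1 MUL=0 MEM=0 BR=1, R=0, W=0
[7] MUL needs rd=2 wr=1: FU; after: ALU=1 MUL=0 MEM=0 BR=1, R=0, W=0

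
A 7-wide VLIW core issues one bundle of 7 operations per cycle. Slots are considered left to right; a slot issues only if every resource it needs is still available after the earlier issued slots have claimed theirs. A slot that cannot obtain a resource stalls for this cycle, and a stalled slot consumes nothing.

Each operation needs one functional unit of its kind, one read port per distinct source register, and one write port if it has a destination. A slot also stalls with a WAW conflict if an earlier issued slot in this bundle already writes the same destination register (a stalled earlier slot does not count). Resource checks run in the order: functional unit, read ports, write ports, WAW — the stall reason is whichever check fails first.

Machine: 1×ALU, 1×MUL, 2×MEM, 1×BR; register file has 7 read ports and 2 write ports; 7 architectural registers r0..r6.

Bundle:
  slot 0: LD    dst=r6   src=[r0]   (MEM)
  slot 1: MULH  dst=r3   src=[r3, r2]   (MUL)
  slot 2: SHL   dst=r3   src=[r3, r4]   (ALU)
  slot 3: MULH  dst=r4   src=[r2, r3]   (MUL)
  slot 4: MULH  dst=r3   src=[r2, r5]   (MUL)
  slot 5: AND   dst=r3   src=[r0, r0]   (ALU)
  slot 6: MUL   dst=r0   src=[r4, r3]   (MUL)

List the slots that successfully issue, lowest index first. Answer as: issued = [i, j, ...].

  0. MEM→r6 ⇒ go  {1A/1Mu/1Ld/1B | 6r 1w}
  1. MUL→r3 ⇒ go  {1A/0Mu/1Ld/1B | 4r 0w}
  2. ALU→r3 ⇒ no(WR_PORT)  {1A/0Mu/1Ld/1B | 4r 0w}
  3. MUL→r4 ⇒ no(FU)  {1A/0Mu/1Ld/1B | 4r 0w}
  4. MUL→r3 ⇒ no(FU)  {1A/0Mu/1Ld/1B | 4r 0w}
  5. ALU→r3 ⇒ no(WR_PORT)  {1A/0Mu/1Ld/1B | 4r 0w}
  6. MUL→r0 ⇒ no(FU)  {1A/0Mu/1Ld/1B | 4r 0w}

issued = [0, 1]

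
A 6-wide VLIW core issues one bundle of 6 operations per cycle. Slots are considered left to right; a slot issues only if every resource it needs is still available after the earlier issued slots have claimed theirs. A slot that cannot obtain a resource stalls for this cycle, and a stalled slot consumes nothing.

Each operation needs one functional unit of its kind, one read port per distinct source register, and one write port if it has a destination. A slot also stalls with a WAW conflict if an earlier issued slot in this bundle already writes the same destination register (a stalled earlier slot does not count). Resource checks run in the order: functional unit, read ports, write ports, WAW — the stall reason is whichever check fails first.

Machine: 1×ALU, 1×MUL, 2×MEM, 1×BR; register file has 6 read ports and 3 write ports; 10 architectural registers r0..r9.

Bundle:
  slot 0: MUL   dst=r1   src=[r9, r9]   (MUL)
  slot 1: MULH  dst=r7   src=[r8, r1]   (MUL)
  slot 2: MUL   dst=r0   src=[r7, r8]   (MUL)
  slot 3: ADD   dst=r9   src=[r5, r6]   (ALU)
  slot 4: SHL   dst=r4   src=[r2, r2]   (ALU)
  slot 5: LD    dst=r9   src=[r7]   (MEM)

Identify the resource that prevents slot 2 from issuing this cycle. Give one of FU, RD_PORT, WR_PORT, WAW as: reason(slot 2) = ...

reason(slot 2) = FU

  0. MUL→r1 ⇒ go  {1A/0Mu/2Ld/1B | 5r 2w}
  1. MUL→r7 ⇒ no(FU)  {1A/0Mu/2Ld/1B | 5r 2w}
  2. MUL→r0 ⇒ no(FU)  {1A/0Mu/2Ld/1B | 5r 2w}
  3. ALU→r9 ⇒ go  {0A/0Mu/2Ld/1B | 3r 1w}
  4. ALU→r4 ⇒ no(FU)  {0A/0Mu/2Ld/1B | 3r 1w}
  5. MEM→r9 ⇒ no(WAW)  {0A/0Mu/2Ld/1B | 3r 1w}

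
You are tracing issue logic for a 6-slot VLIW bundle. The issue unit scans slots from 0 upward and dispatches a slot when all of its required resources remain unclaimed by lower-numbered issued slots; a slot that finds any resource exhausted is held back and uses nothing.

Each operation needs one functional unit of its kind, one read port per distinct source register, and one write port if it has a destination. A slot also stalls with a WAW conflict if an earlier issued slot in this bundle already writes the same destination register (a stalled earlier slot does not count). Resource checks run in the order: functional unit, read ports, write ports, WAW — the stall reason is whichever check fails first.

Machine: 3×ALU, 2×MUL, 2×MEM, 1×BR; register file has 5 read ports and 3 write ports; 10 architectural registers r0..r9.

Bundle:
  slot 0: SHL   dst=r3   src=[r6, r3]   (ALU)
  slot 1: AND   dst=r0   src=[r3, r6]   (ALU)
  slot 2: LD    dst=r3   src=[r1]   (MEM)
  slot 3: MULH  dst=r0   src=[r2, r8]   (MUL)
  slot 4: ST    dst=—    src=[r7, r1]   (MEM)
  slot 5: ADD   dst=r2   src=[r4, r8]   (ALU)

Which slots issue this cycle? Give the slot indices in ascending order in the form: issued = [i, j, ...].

issued = [0, 1]

#0 ALU src=r6,r3 dispatched  <A:2 Mu:2 Ld:2 B:1 rd:3 wr:2>
#1 ALU src=r3,r6 dispatched  <A:1 Mu:2 Ld:2 B:1 rd:1 wr:1>
#2 MEM src=r1 held:WAW  <A:1 Mu:2 Ld:2 B:1 rd:1 wr:1>
#3 MUL src=r2,r8 held:RD_PORT  <A:1 Mu:2 Ld:2 B:1 rd:1 wr:1>
#4 MEM src=r7,r1 held:RD_PORT  <A:1 Mu:2 Ld:2 B:1 rd:1 wr:1>
#5 ALU src=r4,r8 held:RD_PORT  <A:1 Mu:2 Ld:2 B:1 rd:1 wr:1>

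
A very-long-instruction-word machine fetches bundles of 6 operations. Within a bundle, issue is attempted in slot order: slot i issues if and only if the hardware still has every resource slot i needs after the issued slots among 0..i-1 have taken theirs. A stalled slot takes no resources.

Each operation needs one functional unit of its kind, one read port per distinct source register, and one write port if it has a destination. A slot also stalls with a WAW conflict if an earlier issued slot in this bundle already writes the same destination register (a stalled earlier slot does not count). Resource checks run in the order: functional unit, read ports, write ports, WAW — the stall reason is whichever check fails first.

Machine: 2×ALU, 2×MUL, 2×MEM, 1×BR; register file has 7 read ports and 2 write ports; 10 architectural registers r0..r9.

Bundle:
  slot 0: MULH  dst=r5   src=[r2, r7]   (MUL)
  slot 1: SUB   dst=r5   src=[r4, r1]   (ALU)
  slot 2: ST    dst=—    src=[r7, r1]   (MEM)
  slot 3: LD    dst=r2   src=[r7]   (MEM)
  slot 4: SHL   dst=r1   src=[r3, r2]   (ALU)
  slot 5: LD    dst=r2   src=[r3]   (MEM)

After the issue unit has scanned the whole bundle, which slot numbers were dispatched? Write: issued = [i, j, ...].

issued = [0, 2, 3]

[0] MUL needs rd=2 wr=1: ok; after: ALU=2 MUL=1 MEM=2 BR=1, R=5, W=1
[1] ALU needs rd=2 wr=1: WAW; after: ALU=2 MUL=1 MEM=2 BR=1, R=5, W=1
[2] MEM needs rd=2 wr=0: ok; after: ALU=2 MUL=1 MEM=1 BR=1, R=3, W=1
[3] MEM needs rd=1 wr=1: ok; after: ALU=2 MUL=1 MEM=0 BR=1, R=2, W=0
[4] ALU needs rd=2 wr=1: WR_PORT; after: ALU=2 MUL=1 MEM=0 BR=1, R=2, W=0
[5] MEM needs rd=1 wr=1: FU; after: ALU=2 MUL=1 MEM=0 BR=1, R=2, W=0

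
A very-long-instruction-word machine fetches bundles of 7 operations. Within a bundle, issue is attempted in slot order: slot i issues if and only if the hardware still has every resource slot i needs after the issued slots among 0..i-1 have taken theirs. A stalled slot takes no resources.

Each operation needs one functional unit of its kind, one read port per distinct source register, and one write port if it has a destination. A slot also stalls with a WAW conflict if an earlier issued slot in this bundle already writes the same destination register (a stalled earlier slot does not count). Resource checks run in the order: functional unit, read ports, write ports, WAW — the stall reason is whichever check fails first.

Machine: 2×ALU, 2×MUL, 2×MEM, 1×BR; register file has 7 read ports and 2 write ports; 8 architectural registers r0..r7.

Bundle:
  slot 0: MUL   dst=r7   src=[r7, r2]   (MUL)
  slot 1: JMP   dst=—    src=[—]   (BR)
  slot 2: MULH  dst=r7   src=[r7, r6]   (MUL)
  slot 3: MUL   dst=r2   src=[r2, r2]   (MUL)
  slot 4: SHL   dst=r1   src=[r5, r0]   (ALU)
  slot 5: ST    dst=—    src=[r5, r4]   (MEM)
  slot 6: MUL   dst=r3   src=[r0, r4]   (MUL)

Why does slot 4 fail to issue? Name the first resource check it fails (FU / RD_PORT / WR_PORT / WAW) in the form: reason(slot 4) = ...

  0. MUL→r7 ⇒ go  {2A/1Mu/2Ld/1B | 5r 1w}
  1. BR ⇒ go  {2A/1Mu/2Ld/0B | 5r 1w}
  2. MUL→r7 ⇒ no(WAW)  {2A/1Mu/2Ld/0B | 5r 1w}
  3. MUL→r2 ⇒ go  {2A/0Mu/2Ld/0B | 4r 0w}
  4. ALU→r1 ⇒ no(WR_PORT)  {2A/0Mu/2Ld/0B | 4r 0w}
  5. MEM ⇒ go  {2A/0Mu/1Ld/0B | 2r 0w}
  6. MUL→r3 ⇒ no(FU)  {2A/0Mu/1Ld/0B | 2r 0w}

reason(slot 4) = WR_PORT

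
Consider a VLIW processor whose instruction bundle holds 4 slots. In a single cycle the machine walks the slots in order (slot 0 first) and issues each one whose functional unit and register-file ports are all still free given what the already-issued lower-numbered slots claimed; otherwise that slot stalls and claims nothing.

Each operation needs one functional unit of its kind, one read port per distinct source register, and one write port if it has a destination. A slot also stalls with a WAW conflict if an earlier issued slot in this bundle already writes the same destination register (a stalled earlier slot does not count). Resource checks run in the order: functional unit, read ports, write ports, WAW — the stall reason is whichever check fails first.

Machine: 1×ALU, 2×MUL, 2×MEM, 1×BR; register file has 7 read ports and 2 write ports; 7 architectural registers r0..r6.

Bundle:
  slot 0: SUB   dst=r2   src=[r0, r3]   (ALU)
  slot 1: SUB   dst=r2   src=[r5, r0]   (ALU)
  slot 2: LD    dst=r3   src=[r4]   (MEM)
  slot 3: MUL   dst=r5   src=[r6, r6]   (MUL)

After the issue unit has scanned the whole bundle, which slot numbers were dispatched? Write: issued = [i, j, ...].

slot 0 (ALU): ISSUE — free A0,Mu2,Ld2,B1 rp5 wp1
slot 1 (ALU): stall FU — free A0,Mu2,Ld2,B1 rp5 wp1
slot 2 (MEM): ISSUE — free A0,Mu2,Ld1,B1 rp4 wp0
slot 3 (MUL): stall WR_PORT — free A0,Mu2,Ld1,B1 rp4 wp0

issued = [0, 2]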